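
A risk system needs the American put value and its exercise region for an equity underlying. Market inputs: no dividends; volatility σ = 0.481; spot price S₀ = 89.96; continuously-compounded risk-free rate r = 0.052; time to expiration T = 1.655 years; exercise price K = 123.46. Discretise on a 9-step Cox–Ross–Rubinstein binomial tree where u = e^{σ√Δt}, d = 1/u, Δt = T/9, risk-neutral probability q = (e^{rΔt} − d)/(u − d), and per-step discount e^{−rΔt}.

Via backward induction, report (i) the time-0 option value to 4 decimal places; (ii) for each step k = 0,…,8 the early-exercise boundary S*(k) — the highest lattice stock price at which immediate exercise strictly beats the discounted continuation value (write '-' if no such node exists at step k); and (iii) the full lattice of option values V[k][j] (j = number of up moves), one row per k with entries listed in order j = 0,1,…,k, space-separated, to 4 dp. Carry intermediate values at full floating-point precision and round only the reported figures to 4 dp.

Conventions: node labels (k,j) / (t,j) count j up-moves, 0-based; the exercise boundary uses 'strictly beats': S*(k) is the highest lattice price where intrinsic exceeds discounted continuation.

price = 41.0486
boundary = - - 59.5513 48.4520 59.5513 73.1931 59.5513 73.1931 89.9600
tree:
41.0486
51.9215 29.7091
63.9087 39.5557 19.2881
75.0080 51.1087 27.4243 10.5699
84.0385 63.9087 37.8161 16.3462 4.3168
91.3860 75.0080 50.2669 24.6439 7.3874 0.9663
97.3640 84.0385 63.9087 35.9640 12.4696 1.8467 0.0000
102.2278 91.3860 75.0080 50.2669 20.6801 3.5295 0.0000 0.0000
106.1851 97.3640 84.0385 63.9087 33.5000 6.7456 0.0000 0.0000 0.0000
109.4048 102.2278 91.3860 75.0080 50.2669 12.8922 0.0000 0.0000 0.0000 0.0000

params: Δt=0.18389 u=1.22908 d=0.81362 q=0.47174 e^(-rΔt)=0.99048
t_9 payoffs: 109.4048 102.2278 91.3860 75.0080 50.2669 12.8922 0.0000 0.0000 0.0000 0.0000
t_8: node(8,0) S=17.2749 payoff=106.1851 vs cont=105.0102 → 106.1851 [stop]  node(8,1) S=26.0960 payoff=97.3640 vs cont=96.1891 → 97.3640 [stop]  node(8,2) S=39.4215 payoff=84.0385 vs cont=82.8636 → 84.0385 [stop]  node(8,3) S=59.5513 payoff=63.9087 vs cont=62.7338 → 63.9087 [stop]  node(8,4) S=89.9600 payoff=33.5000 vs cont=32.3251 → 33.5000 [stop]  node(8,5) S=135.8964 payoff=0.0000 vs cont=6.7456 → 6.7456 [wait]  node(8,6) S=205.2892 payoff=0.0000 vs cont=0.0000 → 0.0000 [wait]  node(8,7) S=310.1163 payoff=0.0000 vs cont=0.0000 → 0.0000 [wait]  node(8,8) S=468.4713 payoff=0.0000 vs cont=0.0000 → 0.0000 [wait]  ⇒ S*(8)=89.9600
t_7: node(7,0) S=21.2322 payoff=102.2278 vs cont=101.0529 → 102.2278 [stop]  node(7,1) S=32.0740 payoff=91.3860 vs cont=90.2110 → 91.3860 [stop]  node(7,2) S=48.4520 payoff=75.0080 vs cont=73.8331 → 75.0080 [stop]  node(7,3) S=73.1931 payoff=50.2669 vs cont=49.0920 → 50.2669 [stop]  node(7,4) S=110.5678 payoff=12.8922 vs cont=20.6801 → 20.6801 [wait]  node(7,5) S=167.0271 payoff=0.0000 vs cont=3.5295 → 3.5295 [wait]  node(7,6) S=252.3164 payoff=0.0000 vs cont=0.0000 → 0.0000 [wait]  node(7,7) S=381.1569 payoff=0.0000 vs cont=0.0000 → 0.0000 [wait]  ⇒ S*(7)=73.1931
t_6: node(6,0) S=26.0960 payoff=97.3640 vs cont=96.1891 → 97.3640 [stop]  node(6,1) S=39.4215 payoff=84.0385 vs cont=82.8636 → 84.0385 [stop]  node(6,2) S=59.5513 payoff=63.9087 vs cont=62.7338 → 63.9087 [stop]  node(6,3) S=89.9600 payoff=33.5000 vs cont=35.9640 → 35.9640 [wait]  node(6,4) S=135.8964 payoff=0.0000 vs cont=12.4696 → 12.4696 [wait]  node(6,5) S=205.2892 payoff=0.0000 vs cont=1.8467 → 1.8467 [wait]  node(6,6) S=310.1163 payoff=0.0000 vs cont=0.0000 → 0.0000 [wait]  ⇒ S*(6)=59.5513
t_5: node(5,0) S=32.0740 payoff=91.3860 vs cont=90.2110 → 91.3860 [stop]  node(5,1) S=48.4520 payoff=75.0080 vs cont=73.8331 → 75.0080 [stop]  node(5,2) S=73.1931 payoff=50.2669 vs cont=50.2433 → 50.2669 [stop]  node(5,3) S=110.5678 payoff=12.8922 vs cont=24.6439 → 24.6439 [wait]  node(5,4) S=167.0271 payoff=0.0000 vs cont=7.3874 → 7.3874 [wait]  node(5,5) S=252.3164 payoff=0.0000 vs cont=0.9663 → 0.9663 [wait]  ⇒ S*(5)=73.1931
t_4: node(4,0) S=39.4215 payoff=84.0385 vs cont=82.8636 → 84.0385 [stop]  node(4,1) S=59.5513 payoff=63.9087 vs cont=62.7338 → 63.9087 [stop]  node(4,2) S=89.9600 payoff=33.5000 vs cont=37.8161 → 37.8161 [wait]  node(4,3) S=135.8964 payoff=0.0000 vs cont=16.3462 → 16.3462 [wait]  node(4,4) S=205.2892 payoff=0.0000 vs cont=4.3168 → 4.3168 [wait]  ⇒ S*(4)=59.5513
t_3: node(3,0) S=48.4520 payoff=75.0080 vs cont=73.8331 → 75.0080 [stop]  node(3,1) S=73.1931 payoff=50.2669 vs cont=51.1087 → 51.1087 [wait]  node(3,2) S=110.5678 payoff=12.8922 vs cont=27.4243 → 27.4243 [wait]  node(3,3) S=167.0271 payoff=0.0000 vs cont=10.5699 → 10.5699 [wait]  ⇒ S*(3)=48.4520
t_2: node(2,0) S=59.5513 payoff=63.9087 vs cont=63.1271 → 63.9087 [stop]  node(2,1) S=89.9600 payoff=33.5000 vs cont=39.5557 → 39.5557 [wait]  node(2,2) S=135.8964 payoff=0.0000 vs cont=19.2881 → 19.2881 [wait]  ⇒ S*(2)=59.5513
t_1: node(1,0) S=73.1931 payoff=50.2669 vs cont=51.9215 → 51.9215 [wait]  node(1,1) S=110.5678 payoff=12.8922 vs cont=29.7091 → 29.7091 [wait]  ⇒ S*(1)=-
t_0: node(0,0) S=89.9600 payoff=33.5000 vs cont=41.0486 → 41.0486 [wait]  ⇒ S*(0)=-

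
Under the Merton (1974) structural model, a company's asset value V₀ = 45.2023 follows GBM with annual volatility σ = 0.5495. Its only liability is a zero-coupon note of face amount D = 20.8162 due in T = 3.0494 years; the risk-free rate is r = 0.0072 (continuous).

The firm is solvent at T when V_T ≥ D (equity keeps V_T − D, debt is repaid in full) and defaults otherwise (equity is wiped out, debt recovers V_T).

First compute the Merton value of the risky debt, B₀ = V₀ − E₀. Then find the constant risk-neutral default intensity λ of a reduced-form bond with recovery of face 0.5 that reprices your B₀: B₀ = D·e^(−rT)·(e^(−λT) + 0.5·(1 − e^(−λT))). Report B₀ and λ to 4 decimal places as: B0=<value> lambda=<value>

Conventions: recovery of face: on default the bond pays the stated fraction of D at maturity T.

B0=17.2705 lambda=0.1188

Equity is a call on the firm's assets struck at D = 20.8162:
d₁ = [ln(V₀/D) + (r + σ²/2)T] / (σ√T)
   = [ln(45.2023/20.8162) + (0.0072 + 0.5·0.5495²)·3.0494] / (0.5495·√3.0494)
   = [0.775416 + 0.482339] / 0.959566 = 1.310755
d₂ = d₁ − σ√T = 1.310755 − 0.959566 = 0.351188
N(d₁) = 0.905030,  N(d₂) = 0.637277,  e^(−rT) = 0.978284
E₀ = V₀·N(d₁) − D·e^(−rT)·N(d₂)
   = 45.2023·0.905030 − 20.8162·0.978284·0.637277 = 27.931829
B₀ = V₀ − E₀ = 45.2023 − 27.931829 = 17.270471
e^(−λT) = (B₀·e^(rT)/D − 0.5)/(1 − 0.5) = (17.2705·1.022198/20.8162 − 0.5)/0.5 = 0.69616730
λ = −ln(0.69616730)/3.0494 = 0.118766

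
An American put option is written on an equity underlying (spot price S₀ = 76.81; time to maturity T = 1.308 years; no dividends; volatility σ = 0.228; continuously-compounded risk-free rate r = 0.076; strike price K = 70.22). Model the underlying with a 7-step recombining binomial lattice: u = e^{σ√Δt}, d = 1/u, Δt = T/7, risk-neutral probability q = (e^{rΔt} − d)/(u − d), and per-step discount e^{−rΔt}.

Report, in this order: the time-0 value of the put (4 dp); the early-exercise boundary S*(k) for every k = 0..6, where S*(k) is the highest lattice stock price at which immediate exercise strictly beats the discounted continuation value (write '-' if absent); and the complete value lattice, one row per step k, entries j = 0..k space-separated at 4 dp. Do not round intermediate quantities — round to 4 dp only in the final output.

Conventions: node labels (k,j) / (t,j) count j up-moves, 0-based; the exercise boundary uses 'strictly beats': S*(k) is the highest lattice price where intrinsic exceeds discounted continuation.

Δt=0.18686  u=1.10358  d=0.90614  q=0.54782  discount=0.98590
step 7 (expiry): payoffs max(K−S,0) = 31.6902 23.2952 13.0710 0.6191 0.0000 0.0000 0.0000 0.0000
step 6: (k=6,j=0): S=42.5206, K−S=27.6994, hold=26.7092 ⇒ V=27.6994 exercise | (k=6,j=1): S=51.7852, K−S=18.4348, hold=17.4446 ⇒ V=18.4348 exercise | (k=6,j=2): S=63.0684, K−S=7.1516, hold=6.1614 ⇒ V=7.1516 exercise | (k=6,j=3): S=76.8100, K−S=0.0000, hold=0.2760 ⇒ V=0.2760 continue | (k=6,j=4): S=93.5457, K−S=0.0000, hold=0.0000 ⇒ V=0.0000 continue | (k=6,j=5): S=113.9278, K−S=0.0000, hold=0.0000 ⇒ V=0.0000 continue | (k=6,j=6): S=138.7508, K−S=0.0000, hold=0.0000 ⇒ V=0.0000 continue  boundary S*=63.0684
step 5: (k=5,j=0): S=46.9248, K−S=23.2952, hold=22.3050 ⇒ V=23.2952 exercise | (k=5,j=1): S=57.1490, K−S=13.0710, hold=12.0808 ⇒ V=13.0710 exercise | (k=5,j=2): S=69.6009, K−S=0.6191, hold=3.3373 ⇒ V=3.3373 continue | (k=5,j=3): S=84.7658, K−S=0.0000, hold=0.1230 ⇒ V=0.1230 continue | (k=5,j=4): S=103.2349, K−S=0.0000, hold=0.0000 ⇒ V=0.0000 continue | (k=5,j=5): S=125.7282, K−S=0.0000, hold=0.0000 ⇒ V=0.0000 continue  boundary S*=57.1490
step 4: (k=4,j=0): S=51.7852, K−S=18.4348, hold=17.4446 ⇒ V=18.4348 exercise | (k=4,j=1): S=63.0684, K−S=7.1516, hold=7.6295 ⇒ V=7.6295 continue | (k=4,j=2): S=76.8100, K−S=0.0000, hold=1.5542 ⇒ V=1.5542 continue | (k=4,j=3): S=93.5457, K−S=0.0000, hold=0.0549 ⇒ V=0.0549 continue | (k=4,j=4): S=113.9278, K−S=0.0000, hold=0.0000 ⇒ V=0.0000 continue  boundary S*=51.7852
step 3: (k=3,j=0): S=57.1490, K−S=13.0710, hold=12.3389 ⇒ V=13.0710 exercise | (k=3,j=1): S=69.6009, K−S=0.6191, hold=4.2407 ⇒ V=4.2407 continue | (k=3,j=2): S=84.7658, K−S=0.0000, hold=0.7225 ⇒ V=0.7225 continue | (k=3,j=3): S=103.2349, K−S=0.0000, hold=0.0245 ⇒ V=0.0245 continue  boundary S*=57.1490
step 2: (k=2,j=0): S=63.0684, K−S=7.1516, hold=8.1174 ⇒ V=8.1174 continue | (k=2,j=1): S=76.8100, K−S=0.0000, hold=2.2807 ⇒ V=2.2807 continue | (k=2,j=2): S=93.5457, K−S=0.0000, hold=0.3353 ⇒ V=0.3353 continue  boundary S*=-
step 1: (k=1,j=0): S=69.6009, K−S=0.6191, hold=4.8506 ⇒ V=4.8506 continue | (k=1,j=1): S=84.7658, K−S=0.0000, hold=1.1978 ⇒ V=1.1978 continue  boundary S*=-
step 0: (k=0,j=0): S=76.8100, K−S=0.0000, hold=2.8093 ⇒ V=2.8093 continue  boundary S*=-

price = 2.8093
boundary = - - - 57.1490 51.7852 57.1490 63.0684
tree:
2.8093
4.8506 1.1978
8.1174 2.2807 0.3353
13.0710 4.2407 0.7225 0.0245
18.4348 7.6295 1.5542 0.0549 0.0000
23.2952 13.0710 3.3373 0.1230 0.0000 0.0000
27.6994 18.4348 7.1516 0.2760 0.0000 0.0000 0.0000
31.6902 23.2952 13.0710 0.6191 0.0000 0.0000 0.0000 0.0000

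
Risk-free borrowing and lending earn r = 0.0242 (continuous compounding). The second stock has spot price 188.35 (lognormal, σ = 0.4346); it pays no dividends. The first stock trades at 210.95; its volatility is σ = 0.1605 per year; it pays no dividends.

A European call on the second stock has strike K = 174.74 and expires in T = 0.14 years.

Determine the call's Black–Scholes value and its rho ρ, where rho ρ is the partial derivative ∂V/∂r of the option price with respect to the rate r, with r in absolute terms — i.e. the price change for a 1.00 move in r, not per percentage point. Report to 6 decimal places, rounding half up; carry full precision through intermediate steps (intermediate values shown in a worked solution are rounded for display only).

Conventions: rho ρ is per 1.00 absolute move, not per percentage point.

price = 20.180887
ρ = 15.986612

σ√T = 0.4346·√0.14 = 0.162612
d₁ = (ln(S/K) + (r+σ²/2)T) / (σ√T) = (ln(188.35/174.74) + (0.0242+0.4346²/2)·0.14) / 0.162612 = (0.075003 + 0.016609) / 0.162612 = 0.563377
d₂ = d₁ − σ√T = 0.563377 − 0.162612 = 0.400765
e^{−rT} = 0.996618
N(d₁) = 0.713411,  N(d₂) = 0.655703
Call price V = S·N(d₁) − K·e^{−rT}·N(d₂) = 134.370974 − 114.190087 = 20.180887
ρ = K·T·e^{−rT}·N(d₂) = 15.986612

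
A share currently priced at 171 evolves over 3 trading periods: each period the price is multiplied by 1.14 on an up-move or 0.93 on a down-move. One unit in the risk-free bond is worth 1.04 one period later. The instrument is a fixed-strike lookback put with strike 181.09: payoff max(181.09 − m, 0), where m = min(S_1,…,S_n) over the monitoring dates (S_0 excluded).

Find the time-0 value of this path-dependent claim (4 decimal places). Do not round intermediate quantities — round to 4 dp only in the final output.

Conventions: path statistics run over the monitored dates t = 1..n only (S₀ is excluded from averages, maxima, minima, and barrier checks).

Risk-neutral up-probability p* = (R−d)/(u−d) = (1.04−0.93)/(1.14−0.93) = 0.5238; the claim prices as the p*-weighted sum of path payoffs discounted by R^3.
Enumerate all 2^3 = 8 price paths (U = up ×1.14, D = down ×0.93); each path with k up-moves has probability p*^k·(1−p*)^(3−k).
DDD: m=137.5450, payoff=43.5450, prob=0.107980
UDD: m=168.6036, payoff=12.4864, prob=0.118778
DUD: m=159.0300, payoff=22.0600, prob=0.118778
UUD: m=194.9400, payoff=0.0000, prob=0.130655
DDU: m=147.8979, payoff=33.1921, prob=0.118778
UDU: m=181.2942, payoff=0.0000, prob=0.130655
DUU: m=159.0300, payoff=22.0600, prob=0.130655
UUU: m=194.9400, payoff=0.0000, prob=0.143721
Price = Σ prob·payoff / R^3 = 15.630050 / 1.124864 = 13.8951

price = 13.8951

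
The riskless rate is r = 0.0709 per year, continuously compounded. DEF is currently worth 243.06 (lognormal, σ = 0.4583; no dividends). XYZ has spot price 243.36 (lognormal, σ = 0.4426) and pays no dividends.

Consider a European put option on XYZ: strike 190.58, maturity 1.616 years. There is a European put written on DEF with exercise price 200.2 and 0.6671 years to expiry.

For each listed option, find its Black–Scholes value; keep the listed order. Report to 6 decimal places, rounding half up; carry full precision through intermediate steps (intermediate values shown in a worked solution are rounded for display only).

price(XYZ put K=190.58) = 17.742145
price(DEF put K=200.2) = 12.521009

[XYZ put K=190.58]
σ√T = 0.4426·√1.616 = 0.562642
d₁ = (ln(S/K) + (r+σ²/2)T) / (σ√T) = (ln(243.36/190.58) + (0.0709+0.4426²/2)·1.616) / 0.562642 = (0.244470 + 0.272857) / 0.562642 = 0.919461
d₂ = d₁ − σ√T = 0.919461 − 0.562642 = 0.356819
e^{−rT} = 0.891746
N(−d₁) = 0.178927,  N(−d₂) = 0.360614
price = K·e^{−rT}·N(−d₂) − S·N(−d₁) = 61.285898 − 43.543754 = 17.742145
[DEF put K=200.2]
σ√T = 0.4583·√0.6671 = 0.374322
d₁ = (ln(S/K) + (r+σ²/2)T) / (σ√T) = (ln(243.06/200.2) + (0.0709+0.4583²/2)·0.6671) / 0.374322 = (0.193991 + 0.117356) / 0.374322 = 0.831763
d₂ = d₁ − σ√T = 0.831763 − 0.374322 = 0.457441
e^{−rT} = 0.953804
N(−d₁) = 0.202771,  N(−d₂) = 0.323677
price = K·e^{−rT}·N(−d₂) − S·N(−d₁) = 61.806590 − 49.285581 = 12.521009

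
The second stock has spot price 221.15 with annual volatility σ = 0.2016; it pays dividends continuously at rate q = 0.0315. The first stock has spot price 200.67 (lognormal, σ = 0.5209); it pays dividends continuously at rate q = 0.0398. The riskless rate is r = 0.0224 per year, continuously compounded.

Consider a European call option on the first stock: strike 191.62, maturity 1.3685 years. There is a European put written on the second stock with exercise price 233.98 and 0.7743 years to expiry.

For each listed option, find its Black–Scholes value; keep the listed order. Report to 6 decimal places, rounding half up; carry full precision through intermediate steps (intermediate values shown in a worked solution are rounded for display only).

price(the first stock call K=191.62) = 47.117804
price(the second stock put K=233.98) = 23.814891

[the first stock call K=191.62]
σ√T = 0.5209·√1.3685 = 0.609364
d₁ = (ln(S/K) + (r−q+σ²/2)T) / (σ√T) = (ln(200.67/191.62) + (0.0224−0.0398+0.5209²/2)·1.3685) / 0.609364 = (0.046148 + 0.161850) / 0.609364 = 0.341336
d₂ = d₁ − σ√T = 0.341336 − 0.609364 = -0.268028
e^{−rT} = 0.969811
e^{−qT} = 0.946990
N(d₁) = 0.633575,  N(d₂) = 0.394339
price = S·e^{−qT}·N(d₁) − K·e^{−rT}·N(d₂) = 120.399820 − 73.282016 = 47.117804
[the second stock put K=233.98]
σ√T = 0.2016·√0.7743 = 0.177397
d₁ = (ln(S/K) + (r−q+σ²/2)T) / (σ√T) = (ln(221.15/233.98) + (0.0224−0.0315+0.2016²/2)·0.7743) / 0.177397 = (-0.056394 + 0.008689) / 0.177397 = -0.268922
d₂ = d₁ − σ√T = -0.268922 − 0.177397 = -0.446318
e^{−rT} = 0.982805
e^{−qT} = 0.975905
N(−d₁) = 0.606005,  N(−d₂) = 0.672316
price = K·e^{−rT}·N(−d₂) − S·e^{−qT}·N(−d₁) = 154.603694 − 130.788803 = 23.814891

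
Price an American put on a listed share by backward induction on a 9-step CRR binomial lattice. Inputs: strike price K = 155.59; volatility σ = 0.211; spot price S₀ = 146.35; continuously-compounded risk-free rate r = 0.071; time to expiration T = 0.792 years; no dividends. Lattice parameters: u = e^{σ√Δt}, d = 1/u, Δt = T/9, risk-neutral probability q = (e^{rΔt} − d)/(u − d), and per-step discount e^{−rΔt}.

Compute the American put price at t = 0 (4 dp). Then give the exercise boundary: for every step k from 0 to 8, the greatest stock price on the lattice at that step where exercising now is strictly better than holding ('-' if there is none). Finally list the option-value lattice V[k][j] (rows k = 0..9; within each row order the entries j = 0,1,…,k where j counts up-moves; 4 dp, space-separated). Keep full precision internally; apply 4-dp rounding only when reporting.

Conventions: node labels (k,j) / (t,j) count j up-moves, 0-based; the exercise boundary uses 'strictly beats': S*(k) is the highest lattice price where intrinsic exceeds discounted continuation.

Δt=0.08800  u=1.06459  d=0.93933  q=0.53439  discount=0.99377
step 9 (expiry): payoffs max(K−S,0) = 72.2718 61.1606 48.5677 34.2953 18.1196 0.0000 0.0000 0.0000 0.0000 0.0000
step 8: (k=8,j=0): S=88.6999, K−S=66.8901, hold=65.9210 ⇒ V=66.8901 exercise | (k=8,j=1): S=100.5288, K−S=55.0612, hold=54.0921 ⇒ V=55.0612 exercise | (k=8,j=2): S=113.9352, K−S=41.6548, hold=40.6857 ⇒ V=41.6548 exercise | (k=8,j=3): S=129.1295, K−S=26.4605, hold=25.4914 ⇒ V=26.4605 exercise | (k=8,j=4): S=146.3500, K−S=9.2400, hold=8.3841 ⇒ V=9.2400 exercise | (k=8,j=5): S=165.8670, K−S=0.0000, hold=0.0000 ⇒ V=0.0000 continue | (k=8,j=6): S=187.9868, K−S=0.0000, hold=0.0000 ⇒ V=0.0000 continue | (k=8,j=7): S=213.0565, K−S=0.0000, hold=0.0000 ⇒ V=0.0000 continue | (k=8,j=8): S=241.4694, K−S=0.0000, hold=0.0000 ⇒ V=0.0000 continue  boundary S*=146.3500
step 7: (k=7,j=0): S=94.4294, K−S=61.1606, hold=60.1915 ⇒ V=61.1606 exercise | (k=7,j=1): S=107.0223, K−S=48.5677, hold=47.5986 ⇒ V=48.5677 exercise | (k=7,j=2): S=121.2947, K−S=34.2953, hold=33.3262 ⇒ V=34.2953 exercise | (k=7,j=3): S=137.4704, K−S=18.1196, hold=17.1505 ⇒ V=18.1196 exercise | (k=7,j=4): S=155.8032, K−S=0.0000, hold=4.2754 ⇒ V=4.2754 continue | (k=7,j=5): S=176.5809, K−S=0.0000, hold=0.0000 ⇒ V=0.0000 continue | (k=7,j=6): S=200.1295, K−S=0.0000, hold=0.0000 ⇒ V=0.0000 continue | (k=7,j=7): S=226.8185, K−S=0.0000, hold=0.0000 ⇒ V=0.0000 continue  boundary S*=137.4704
step 6: (k=6,j=0): S=100.5288, K−S=55.0612, hold=54.0921 ⇒ V=55.0612 exercise | (k=6,j=1): S=113.9352, K−S=41.6548, hold=40.6857 ⇒ V=41.6548 exercise | (k=6,j=2): S=129.1295, K−S=26.4605, hold=25.4914 ⇒ V=26.4605 exercise | (k=6,j=3): S=146.3500, K−S=9.2400, hold=10.6547 ⇒ V=10.6547 continue | (k=6,j=4): S=165.8670, K−S=0.0000, hold=1.9783 ⇒ V=1.9783 continue | (k=6,j=5): S=187.9868, K−S=0.0000, hold=0.0000 ⇒ V=0.0000 continue | (k=6,j=6): S=213.0565, K−S=0.0000, hold=0.0000 ⇒ V=0.0000 continue  boundary S*=129.1295
step 5: (k=5,j=0): S=107.0223, K−S=48.5677, hold=47.5986 ⇒ V=48.5677 exercise | (k=5,j=1): S=121.2947, K−S=34.2953, hold=33.3262 ⇒ V=34.2953 exercise | (k=5,j=2): S=137.4704, K−S=18.1196, hold=17.9018 ⇒ V=18.1196 exercise | (k=5,j=3): S=155.8032, K−S=0.0000, hold=5.9806 ⇒ V=5.9806 continue | (k=5,j=4): S=176.5809, K−S=0.0000, hold=0.9154 ⇒ V=0.9154 continue | (k=5,j=5): S=200.1295, K−S=0.0000, hold=0.0000 ⇒ V=0.0000 continue  boundary S*=137.4704
step 4: (k=4,j=0): S=113.9352, K−S=41.6548, hold=40.6857 ⇒ V=41.6548 exercise | (k=4,j=1): S=129.1295, K−S=26.4605, hold=25.4914 ⇒ V=26.4605 exercise | (k=4,j=2): S=146.3500, K−S=9.2400, hold=11.5602 ⇒ V=11.5602 continue | (k=4,j=3): S=165.8670, K−S=0.0000, hold=3.2534 ⇒ V=3.2534 continue | (k=4,j=4): S=187.9868, K−S=0.0000, hold=0.4236 ⇒ V=0.4236 continue  boundary S*=129.1295
step 3: (k=3,j=0): S=121.2947, K−S=34.2953, hold=33.3262 ⇒ V=34.2953 exercise | (k=3,j=1): S=137.4704, K−S=18.1196, hold=18.3827 ⇒ V=18.3827 continue | (k=3,j=2): S=155.8032, K−S=0.0000, hold=7.0768 ⇒ V=7.0768 continue | (k=3,j=3): S=176.5809, K−S=0.0000, hold=1.7303 ⇒ V=1.7303 continue  boundary S*=121.2947
step 2: (k=2,j=0): S=129.1295, K−S=26.4605, hold=25.6311 ⇒ V=26.4605 exercise | (k=2,j=1): S=146.3500, K−S=9.2400, hold=12.2641 ⇒ V=12.2641 continue | (k=2,j=2): S=165.8670, K−S=0.0000, hold=4.1934 ⇒ V=4.1934 continue  boundary S*=129.1295
step 1: (k=1,j=0): S=137.4704, K−S=18.1196, hold=18.7565 ⇒ V=18.7565 continue | (k=1,j=1): S=155.8032, K−S=0.0000, hold=7.9016 ⇒ V=7.9016 continue  boundary S*=-
step 0: (k=0,j=0): S=146.3500, K−S=9.2400, hold=12.8751 ⇒ V=12.8751 continue  boundary S*=-

price = 12.8751
boundary = - - 129.1295 121.2947 129.1295 137.4704 129.1295 137.4704 146.3500
tree:
12.8751
18.7565 7.9016
26.4605 12.2641 4.1934
34.2953 18.3827 7.0768 1.7303
41.6548 26.4605 11.5602 3.2534 0.4236
48.5677 34.2953 18.1196 5.9806 0.9154 0.0000
55.0612 41.6548 26.4605 10.6547 1.9783 0.0000 0.0000
61.1606 48.5677 34.2953 18.1196 4.2754 0.0000 0.0000 0.0000
66.8901 55.0612 41.6548 26.4605 9.2400 0.0000 0.0000 0.0000 0.0000
72.2718 61.1606 48.5677 34.2953 18.1196 0.0000 0.0000 0.0000 0.0000 0.0000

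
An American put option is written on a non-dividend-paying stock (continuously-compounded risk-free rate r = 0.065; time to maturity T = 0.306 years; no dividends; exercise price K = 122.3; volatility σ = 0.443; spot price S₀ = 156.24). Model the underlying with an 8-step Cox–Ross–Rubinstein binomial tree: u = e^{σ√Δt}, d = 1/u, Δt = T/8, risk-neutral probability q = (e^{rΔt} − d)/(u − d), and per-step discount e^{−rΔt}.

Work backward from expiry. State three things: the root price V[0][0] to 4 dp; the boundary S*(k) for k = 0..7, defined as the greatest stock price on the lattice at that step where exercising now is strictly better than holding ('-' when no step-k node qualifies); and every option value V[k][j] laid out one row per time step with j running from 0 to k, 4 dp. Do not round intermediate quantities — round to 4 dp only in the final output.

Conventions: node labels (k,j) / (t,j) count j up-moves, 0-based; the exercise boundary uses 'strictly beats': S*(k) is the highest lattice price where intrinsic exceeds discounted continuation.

price = 2.5398
boundary = - - - - - - 92.9026 101.3107
tree:
2.5398
4.1082 0.9378
6.5058 1.6604 0.1985
10.0396 2.9002 0.3922 0.0000
15.0046 4.9783 0.7751 0.0000 0.0000
21.5412 8.3501 1.5317 0.0000 0.0000 0.0000
29.3974 13.5612 3.0269 0.0000 0.0000 0.0000 0.0000
37.1076 20.9893 5.9815 0.0000 0.0000 0.0000 0.0000 0.0000
44.1780 29.3974 11.8202 0.0000 0.0000 0.0000 0.0000 0.0000 0.0000

Δt=0.03825, u=1.09050, d=0.91701, q=0.49270, disc=e^(-rΔt)=0.99752
k=8 terminal: V=max(K-S,0) → 44.1780 29.3974 11.8202 0.0000 0.0000 0.0000 0.0000 0.0000 0.0000
k=7: j=0 S=85.1924 intr=37.1076 cont=36.8039 V=37.1076[EX]; j=1 S=101.3107 intr=20.9893 cont=20.6856 V=20.9893[EX]; j=2 S=120.4787 intr=1.8213 cont=5.9815 V=5.9815[hold]; j=3 S=143.2732 intr=0.0000 cont=0.0000 V=0.0000[hold]; j=4 S=170.3804 intr=0.0000 cont=0.0000 V=0.0000[hold]; j=5 S=202.6163 intr=0.0000 cont=0.0000 V=0.0000[hold]; j=6 S=240.9512 intr=0.0000 cont=0.0000 V=0.0000[hold]; j=7 S=286.5390 intr=0.0000 cont=0.0000 V=0.0000[hold]  S*(7)=101.3107
k=6: j=0 S=92.9026 intr=29.3974 cont=29.0937 V=29.3974[EX]; j=1 S=110.4798 intr=11.8202 cont=13.5612 V=13.5612[hold]; j=2 S=131.3825 intr=0.0000 cont=3.0269 V=3.0269[hold]; j=3 S=156.2400 intr=0.0000 cont=0.0000 V=0.0000[hold]; j=4 S=185.8005 intr=0.0000 cont=0.0000 V=0.0000[hold]; j=5 S=220.9539 intr=0.0000 cont=0.0000 V=0.0000[hold]; j=6 S=262.7583 intr=0.0000 cont=0.0000 V=0.0000[hold]  S*(6)=92.9026
k=5: j=0 S=101.3107 intr=20.9893 cont=21.5412 V=21.5412[hold]; j=1 S=120.4787 intr=1.8213 cont=8.3501 V=8.3501[hold]; j=2 S=143.2732 intr=0.0000 cont=1.5317 V=1.5317[hold]; j=3 S=170.3804 intr=0.0000 cont=0.0000 V=0.0000[hold]; j=4 S=202.6163 intr=0.0000 cont=0.0000 V=0.0000[hold]; j=5 S=240.9512 intr=0.0000 cont=0.0000 V=0.0000[hold]  S*(5)=-
k=4: j=0 S=110.4798 intr=11.8202 cont=15.0046 V=15.0046[hold]; j=1 S=131.3825 intr=0.0000 cont=4.9783 V=4.9783[hold]; j=2 S=156.2400 intr=0.0000 cont=0.7751 V=0.7751[hold]; j=3 S=185.8005 intr=0.0000 cont=0.0000 V=0.0000[hold]; j=4 S=220.9539 intr=0.0000 cont=0.0000 V=0.0000[hold]  S*(4)=-
k=3: j=0 S=120.4787 intr=1.8213 cont=10.0396 V=10.0396[hold]; j=1 S=143.2732 intr=0.0000 cont=2.9002 V=2.9002[hold]; j=2 S=170.3804 intr=0.0000 cont=0.3922 V=0.3922[hold]; j=3 S=202.6163 intr=0.0000 cont=0.0000 V=0.0000[hold]  S*(3)=-
k=2: j=0 S=131.3825 intr=0.0000 cont=6.5058 V=6.5058[hold]; j=1 S=156.2400 intr=0.0000 cont=1.6604 V=1.6604[hold]; j=2 S=185.8005 intr=0.0000 cont=0.1985 V=0.1985[hold]  S*(2)=-
k=1: j=0 S=143.2732 intr=0.0000 cont=4.1082 V=4.1082[hold]; j=1 S=170.3804 intr=0.0000 cont=0.9378 V=0.9378[hold]  S*(1)=-
k=0: j=0 S=156.2400 intr=0.0000 cont=2.5398 V=2.5398[hold]  S*(0)=-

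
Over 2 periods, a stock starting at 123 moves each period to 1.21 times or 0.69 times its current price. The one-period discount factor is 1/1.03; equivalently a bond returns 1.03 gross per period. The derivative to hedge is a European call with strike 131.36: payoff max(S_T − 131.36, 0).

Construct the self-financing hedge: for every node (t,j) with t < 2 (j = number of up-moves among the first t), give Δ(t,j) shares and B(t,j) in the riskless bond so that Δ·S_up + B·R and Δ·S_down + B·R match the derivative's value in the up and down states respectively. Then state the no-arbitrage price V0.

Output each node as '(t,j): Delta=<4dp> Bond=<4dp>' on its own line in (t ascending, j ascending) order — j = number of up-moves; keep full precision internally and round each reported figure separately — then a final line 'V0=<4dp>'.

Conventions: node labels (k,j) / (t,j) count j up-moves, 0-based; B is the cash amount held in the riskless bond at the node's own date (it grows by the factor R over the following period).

No-arbitrage ⇒ martingale measure with p* = (R−d)/(u−d) = 0.6538.
Payoffs at expiry: V(2,0)=0.0000, V(2,1)=0.0000, V(2,2)=48.7243
  t=1,j=0: stock 84.8700 → up 102.6927 (V=0.0000), down 58.5603 (V=0.0000). Price 0.0000; hedge Δ=0.0000, bond B=0.0000.
  t=1,j=1: stock 148.8300 → up 180.0843 (V=48.7243), down 102.6927 (V=0.0000). Price 30.9303; hedge Δ=0.6296, bond B=-62.7703.
  t=0,j=0: stock 123.0000 → up 148.8300 (V=30.9303), down 84.8700 (V=0.0000). Price 19.6346; hedge Δ=0.4836, bond B=-39.8467.
Check: Δ(0,0)·S0 + B(0,0) = 19.6346 = V0.

(0,0): Delta=0.4836 Bond=-39.8467
(1,0): Delta=0.0000 Bond=0.0000
(1,1): Delta=0.6296 Bond=-62.7703
V0=19.6346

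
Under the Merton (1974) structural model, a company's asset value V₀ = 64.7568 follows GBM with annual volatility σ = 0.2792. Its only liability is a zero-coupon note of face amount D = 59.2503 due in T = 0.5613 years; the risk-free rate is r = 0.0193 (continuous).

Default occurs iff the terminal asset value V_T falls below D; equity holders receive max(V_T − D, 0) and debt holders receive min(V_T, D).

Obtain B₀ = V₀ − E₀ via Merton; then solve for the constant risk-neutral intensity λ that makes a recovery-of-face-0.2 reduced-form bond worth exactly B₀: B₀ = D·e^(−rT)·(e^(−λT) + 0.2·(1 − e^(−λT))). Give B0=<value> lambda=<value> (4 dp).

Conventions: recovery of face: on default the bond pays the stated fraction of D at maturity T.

B0=55.9760 lambda=0.1031

Apply the equity-as-call identities (strike 59.2503, horizon 0.5613 years):
d₁ = [ln(V₀/D) + (r + σ²/2)T] / (σ√T)
   = [ln(64.7568/59.2503) + (0.0193 + 0.5·0.2792²)·0.5613] / (0.2792·√0.5613)
   = [0.088868 + 0.032710] / 0.209177 = 0.581224
d₂ = d₁ − σ√T = 0.581224 − 0.209177 = 0.372047
N(d₁) = 0.719455,  N(d₂) = 0.645071,  e^(−rT) = 0.989225
E₀ = V₀·N(d₁) − D·e^(−rT)·N(d₂)
   = 64.7568·0.719455 − 59.2503·0.989225·0.645071 = 8.780768
B₀ = V₀ − E₀ = 64.7568 − 8.780768 = 55.976032
e^(−λT) = (B₀·e^(rT)/D − 0.2)/(1 − 0.2) = (55.9760·1.010892/59.2503 − 0.2)/0.8 = 0.94378487
λ = −ln(0.94378487)/0.5613 = 0.103077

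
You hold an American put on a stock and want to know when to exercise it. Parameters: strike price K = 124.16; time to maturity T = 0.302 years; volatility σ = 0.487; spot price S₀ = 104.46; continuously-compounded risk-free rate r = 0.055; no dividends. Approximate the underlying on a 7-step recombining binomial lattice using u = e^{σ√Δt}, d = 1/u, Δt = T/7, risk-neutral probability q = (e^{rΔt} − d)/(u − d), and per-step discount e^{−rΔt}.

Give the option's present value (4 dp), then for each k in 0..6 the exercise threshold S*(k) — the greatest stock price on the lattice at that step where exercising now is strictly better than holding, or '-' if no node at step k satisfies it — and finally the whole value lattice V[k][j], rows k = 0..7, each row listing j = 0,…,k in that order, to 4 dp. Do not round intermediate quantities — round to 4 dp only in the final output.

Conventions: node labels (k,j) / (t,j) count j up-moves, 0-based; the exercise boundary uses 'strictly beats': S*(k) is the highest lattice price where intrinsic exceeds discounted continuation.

price = 23.5935
boundary = - - 85.3274 77.1184 85.3274 94.4103 104.4600
tree:
23.5935
30.7925 16.1089
38.8326 22.4551 9.4881
47.0416 30.1713 14.4188 4.3291
54.4609 38.8326 21.1750 7.3568 1.1539
61.1664 47.0416 29.7497 12.2263 2.2522 0.0000
67.2267 54.4609 38.8326 19.7000 4.3960 0.0000 0.0000
72.7041 61.1664 47.0416 29.7497 8.5805 0.0000 0.0000 0.0000

params: Δt=0.04314 u=1.10645 d=0.90379 q=0.48646 e^(-rΔt)=0.99763
t_7 payoffs: 72.7041 61.1664 47.0416 29.7497 8.5805 0.0000 0.0000 0.0000
t_6: node(6,0) S=56.9333 payoff=67.2267 vs cont=66.9325 → 67.2267 [stop]  node(6,1) S=69.6991 payoff=54.4609 vs cont=54.1666 → 54.4609 [stop]  node(6,2) S=85.3274 payoff=38.8326 vs cont=38.5383 → 38.8326 [stop]  node(6,3) S=104.4600 payoff=19.7000 vs cont=19.4057 → 19.7000 [stop]  node(6,4) S=127.8826 payoff=0.0000 vs cont=4.3960 → 4.3960 [wait]  node(6,5) S=156.5571 payoff=0.0000 vs cont=0.0000 → 0.0000 [wait]  node(6,6) S=191.6611 payoff=0.0000 vs cont=0.0000 → 0.0000 [wait]  ⇒ S*(6)=104.4600
t_5: node(5,0) S=62.9936 payoff=61.1664 vs cont=60.8721 → 61.1664 [stop]  node(5,1) S=77.1184 payoff=47.0416 vs cont=46.7473 → 47.0416 [stop]  node(5,2) S=94.4103 payoff=29.7497 vs cont=29.4554 → 29.7497 [stop]  node(5,3) S=115.5795 payoff=8.5805 vs cont=12.2263 → 12.2263 [wait]  node(5,4) S=141.4953 payoff=0.0000 vs cont=2.2522 → 2.2522 [wait]  node(5,5) S=173.2221 payoff=0.0000 vs cont=0.0000 → 0.0000 [wait]  ⇒ S*(5)=94.4103
t_4: node(4,0) S=69.6991 payoff=54.4609 vs cont=54.1666 → 54.4609 [stop]  node(4,1) S=85.3274 payoff=38.8326 vs cont=38.5383 → 38.8326 [stop]  node(4,2) S=104.4600 payoff=19.7000 vs cont=21.1750 → 21.1750 [wait]  node(4,3) S=127.8826 payoff=0.0000 vs cont=7.3568 → 7.3568 [wait]  node(4,4) S=156.5571 payoff=0.0000 vs cont=1.1539 → 1.1539 [wait]  ⇒ S*(4)=85.3274
t_3: node(3,0) S=77.1184 payoff=47.0416 vs cont=46.7473 → 47.0416 [stop]  node(3,1) S=94.4103 payoff=29.7497 vs cont=30.1713 → 30.1713 [wait]  node(3,2) S=115.5795 payoff=8.5805 vs cont=14.4188 → 14.4188 [wait]  node(3,3) S=141.4953 payoff=0.0000 vs cont=4.3291 → 4.3291 [wait]  ⇒ S*(3)=77.1184
t_2: node(2,0) S=85.3274 payoff=38.8326 vs cont=38.7429 → 38.8326 [stop]  node(2,1) S=104.4600 payoff=19.7000 vs cont=22.4551 → 22.4551 [wait]  node(2,2) S=127.8826 payoff=0.0000 vs cont=9.4881 → 9.4881 [wait]  ⇒ S*(2)=85.3274
t_1: node(1,0) S=94.4103 payoff=29.7497 vs cont=30.7925 → 30.7925 [wait]  node(1,1) S=115.5795 payoff=8.5805 vs cont=16.1089 → 16.1089 [wait]  ⇒ S*(1)=-
t_0: node(0,0) S=104.4600 payoff=19.7000 vs cont=23.5935 → 23.5935 [wait]  ⇒ S*(0)=-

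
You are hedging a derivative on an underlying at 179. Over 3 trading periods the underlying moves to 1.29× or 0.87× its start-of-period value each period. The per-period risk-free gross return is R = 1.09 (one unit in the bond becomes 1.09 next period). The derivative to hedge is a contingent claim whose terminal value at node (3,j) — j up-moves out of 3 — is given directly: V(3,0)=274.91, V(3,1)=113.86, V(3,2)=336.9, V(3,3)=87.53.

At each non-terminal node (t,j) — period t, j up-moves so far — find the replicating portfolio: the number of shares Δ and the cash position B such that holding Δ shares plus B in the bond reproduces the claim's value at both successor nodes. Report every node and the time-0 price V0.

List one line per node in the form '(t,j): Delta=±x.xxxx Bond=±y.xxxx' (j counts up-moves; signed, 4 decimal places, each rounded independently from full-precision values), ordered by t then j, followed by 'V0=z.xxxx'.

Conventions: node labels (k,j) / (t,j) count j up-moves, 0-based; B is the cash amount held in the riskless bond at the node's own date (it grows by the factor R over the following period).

(0,0): Delta=0.0708 Bond=153.2561
(1,0): Delta=0.5630 Bond=90.3992
(1,1): Delta=-0.2309 Bond=236.7309
(2,0): Delta=-2.8302 Bond=558.2693
(2,1): Delta=2.6435 Bond=-319.4050
(2,2): Delta=-1.9933 Bond=782.9836
V0=165.9346

Since d<R<u, set p* = (R−d)/(u−d) = 0.5238; price each node as the discounted p*-expectation of its children.
Terminal payoffs: V(3,0)=274.9100, V(3,1)=113.8600, V(3,2)=336.9000, V(3,3)=87.5300
  t=2,j=0: stock 135.4851 → up 174.7758 (V=113.8600), down 117.8720 (V=274.9100). Price 174.8170; hedge Δ=-2.8302, bond B=558.2693.
  t=2,j=1: stock 200.8917 → up 259.1503 (V=336.9000), down 174.7758 (V=113.8600). Price 211.6426; hedge Δ=2.6435, bond B=-319.4050.
  t=2,j=2: stock 297.8739 → up 384.2573 (V=87.5300), down 259.1503 (V=336.9000). Price 189.2455; hedge Δ=-1.9933, bond B=782.9836.
  t=1,j=0: stock 155.7300 → up 200.8917 (V=211.6426), down 135.4851 (V=174.8170). Price 178.0794; hedge Δ=0.5630, bond B=90.3992.
  t=1,j=1: stock 230.9100 → up 297.8739 (V=189.2455), down 200.8917 (V=211.6426). Price 183.4044; hedge Δ=-0.2309, bond B=236.7309.
  t=0,j=0: stock 179.0000 → up 230.9100 (V=183.4044), down 155.7300 (V=178.0794). Price 165.9346; hedge Δ=0.0708, bond B=153.2561.
Sanity check at the root: Δ(0,0)·S0 + B(0,0) reproduces V0 = 165.9346.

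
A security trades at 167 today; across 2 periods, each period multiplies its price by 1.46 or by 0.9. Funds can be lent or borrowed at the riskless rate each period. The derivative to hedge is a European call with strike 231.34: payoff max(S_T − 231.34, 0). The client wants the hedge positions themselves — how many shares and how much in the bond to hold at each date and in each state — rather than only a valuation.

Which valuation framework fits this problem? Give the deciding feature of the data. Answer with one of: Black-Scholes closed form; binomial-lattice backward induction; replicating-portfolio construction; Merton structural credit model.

framework: replicating-portfolio construction

Key observation: the task asks for the hedge itself — share and bond holdings at every node of the 2-period tree on spot 167 with factors 1.46/0.9 — which is exactly what the replicating-portfolio construction produces.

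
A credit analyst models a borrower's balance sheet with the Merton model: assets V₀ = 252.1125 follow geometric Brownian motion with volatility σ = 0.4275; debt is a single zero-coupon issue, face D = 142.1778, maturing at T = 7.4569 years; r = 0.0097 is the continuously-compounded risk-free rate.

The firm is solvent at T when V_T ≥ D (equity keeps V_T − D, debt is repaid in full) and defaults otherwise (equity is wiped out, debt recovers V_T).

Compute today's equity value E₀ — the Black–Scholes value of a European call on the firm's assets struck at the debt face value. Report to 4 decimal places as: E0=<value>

E0=155.3750

Equity is a call on the firm's assets struck at D = 142.1778:
d₁ = [ln(V₀/D) + (r + σ²/2)T] / (σ√T)
   = [ln(252.1125/142.1778) + (0.0097 + 0.5·0.4275²)·7.4569] / (0.4275·√7.4569)
   = [0.572797 + 0.753729] / 1.167388 = 1.136320
d₂ = d₁ − σ√T = 1.136320 − 1.167388 = -0.031068
N(d₁) = 0.872089,  N(d₂) = 0.487608,  e^(−rT) = 0.930222
E₀ = V₀·N(d₁) − D·e^(−rT)·N(d₂)
   = 252.1125·0.872089 − 142.1778·0.930222·0.487608 = 155.374971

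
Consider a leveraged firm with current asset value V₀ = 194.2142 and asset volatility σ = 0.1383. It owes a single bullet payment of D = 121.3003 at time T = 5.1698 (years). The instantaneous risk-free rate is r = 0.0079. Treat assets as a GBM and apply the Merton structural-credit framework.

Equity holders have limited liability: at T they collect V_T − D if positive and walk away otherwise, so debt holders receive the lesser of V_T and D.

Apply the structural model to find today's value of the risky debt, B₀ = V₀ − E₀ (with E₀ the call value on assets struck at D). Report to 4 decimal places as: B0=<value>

B0=115.4238

Work the structural quantities from V₀ = 194.2142 against face 121.3003:
d₁ = [ln(V₀/D) + (r + σ²/2)T] / (σ√T)
   = [ln(194.2142/121.3003) + (0.0079 + 0.5·0.1383²)·5.1698] / (0.1383·√5.1698)
   = [0.470692 + 0.090283] / 0.314455 = 1.783957
d₂ = d₁ − σ√T = 1.783957 − 0.314455 = 1.469502
N(d₁) = 0.962785,  N(d₂) = 0.929152,  e^(−rT) = 0.959981
E₀ = V₀·N(d₁) − D·e^(−rT)·N(d₂)
   = 194.2142·0.962785 − 121.3003·0.959981·0.929152 = 78.790443
B₀ = V₀ − E₀ = 194.2142 − 78.790443 = 115.423757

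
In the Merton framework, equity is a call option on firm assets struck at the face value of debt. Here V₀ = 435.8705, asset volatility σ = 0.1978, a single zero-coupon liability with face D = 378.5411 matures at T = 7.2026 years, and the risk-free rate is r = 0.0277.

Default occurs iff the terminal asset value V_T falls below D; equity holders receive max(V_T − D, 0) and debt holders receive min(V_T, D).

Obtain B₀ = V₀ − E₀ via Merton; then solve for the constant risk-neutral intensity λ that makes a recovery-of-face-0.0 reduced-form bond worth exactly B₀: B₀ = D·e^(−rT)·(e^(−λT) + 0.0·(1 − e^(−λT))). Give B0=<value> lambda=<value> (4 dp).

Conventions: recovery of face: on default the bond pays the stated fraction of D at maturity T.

B0=279.9106 lambda=0.0142

Equity is a call on the firm's assets struck at D = 378.5411:
d₁ = [ln(V₀/D) + (r + σ²/2)T] / (σ√T)
   = [ln(435.8705/378.5411) + (0.0277 + 0.5·0.1978²)·7.2026] / (0.1978·√7.2026)
   = [0.141021 + 0.340412] / 0.530849 = 0.906911
d₂ = d₁ − σ√T = 0.906911 − 0.530849 = 0.376062
N(d₁) = 0.817773,  N(d₂) = 0.646565,  e^(−rT) = 0.819130
E₀ = V₀·N(d₁) − D·e^(−rT)·N(d₂)
   = 435.8705·0.817773 − 378.5411·0.819130·0.646565 = 155.959944
B₀ = V₀ − E₀ = 435.8705 − 155.959944 = 279.910556
e^(−λT) = (B₀·e^(rT)/D − 0)/(1 − 0) = (279.9106·1.220807/378.5411 − 0)/1 = 0.90272044
λ = −ln(0.90272044)/7.2026 = 0.014209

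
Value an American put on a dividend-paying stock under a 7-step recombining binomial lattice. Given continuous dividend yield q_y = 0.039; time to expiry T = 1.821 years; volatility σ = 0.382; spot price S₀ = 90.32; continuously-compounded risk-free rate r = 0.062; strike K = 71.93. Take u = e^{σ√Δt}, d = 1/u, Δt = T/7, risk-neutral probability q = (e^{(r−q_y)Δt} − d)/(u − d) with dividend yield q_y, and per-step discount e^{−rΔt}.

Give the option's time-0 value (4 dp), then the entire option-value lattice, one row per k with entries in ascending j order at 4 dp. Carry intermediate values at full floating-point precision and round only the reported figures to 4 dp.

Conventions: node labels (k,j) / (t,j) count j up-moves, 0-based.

price = 7.1298
tree:
7.1298
10.7747 3.2140
15.8307 5.3736 0.8587
22.4599 8.8085 1.6365 0.0000
30.4996 14.0572 3.1188 0.0000 0.0000
37.8340 21.5874 5.9437 0.0000 0.0000 0.0000
43.8701 30.4996 11.3274 0.0000 0.0000 0.0000 0.0000
48.8375 37.8340 21.5874 0.0000 0.0000 0.0000 0.0000 0.0000

Δt=0.26014, u=1.21511, d=0.82297, q=0.46675, disc=e^(-rΔt)=0.98400
k=7 terminal: V=max(K-S,0) → 48.8375 37.8340 21.5874 0.0000 0.0000 0.0000 0.0000 0.0000
k=6: j=0 S=28.0599 intr=43.8701 cont=43.0025 V=43.8701[EX]; j=1 S=41.4304 intr=30.4996 cont=29.7670 V=30.4996[EX]; j=2 S=61.1718 intr=10.7582 cont=11.3274 V=11.3274[hold]; j=3 S=90.3200 intr=0.0000 cont=0.0000 V=0.0000[hold]; j=4 S=133.3572 intr=0.0000 cont=0.0000 V=0.0000[hold]; j=5 S=196.9014 intr=0.0000 cont=0.0000 V=0.0000[hold]; j=6 S=290.7242 intr=0.0000 cont=0.0000 V=0.0000[hold]
k=5: j=0 S=34.0960 intr=37.8340 cont=37.0274 V=37.8340[EX]; j=1 S=50.3426 intr=21.5874 cont=21.2062 V=21.5874[EX]; j=2 S=74.3306 intr=0.0000 cont=5.9437 V=5.9437[hold]; j=3 S=109.7489 intr=0.0000 cont=0.0000 V=0.0000[hold]; j=4 S=162.0439 intr=0.0000 cont=0.0000 V=0.0000[hold]; j=5 S=239.2572 intr=0.0000 cont=0.0000 V=0.0000[hold]
k=4: j=0 S=41.4304 intr=30.4996 cont=29.7670 V=30.4996[EX]; j=1 S=61.1718 intr=10.7582 cont=14.0572 V=14.0572[hold]; j=2 S=90.3200 intr=0.0000 cont=3.1188 V=3.1188[hold]; j=3 S=133.3572 intr=0.0000 cont=0.0000 V=0.0000[hold]; j=4 S=196.9014 intr=0.0000 cont=0.0000 V=0.0000[hold]
k=3: j=0 S=50.3426 intr=21.5874 cont=22.4599 V=22.4599[hold]; j=1 S=74.3306 intr=0.0000 cont=8.8085 V=8.8085[hold]; j=2 S=109.7489 intr=0.0000 cont=1.6365 V=1.6365[hold]; j=3 S=162.0439 intr=0.0000 cont=0.0000 V=0.0000[hold]
k=2: j=0 S=61.1718 intr=10.7582 cont=15.8307 V=15.8307[hold]; j=1 S=90.3200 intr=0.0000 cont=5.3736 V=5.3736[hold]; j=2 S=133.3572 intr=0.0000 cont=0.8587 V=0.8587[hold]
k=1: j=0 S=74.3306 intr=0.0000 cont=10.7747 V=10.7747[hold]; j=1 S=109.7489 intr=0.0000 cont=3.2140 V=3.2140[hold]
k=0: j=0 S=90.3200 intr=0.0000 cont=7.1298 V=7.1298[hold]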